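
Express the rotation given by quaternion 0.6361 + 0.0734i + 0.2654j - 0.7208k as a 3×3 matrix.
[[-0.18, 0.956, 0.2318], [-0.878, -0.0499, -0.476], [-0.4435, -0.2892, 0.8484]]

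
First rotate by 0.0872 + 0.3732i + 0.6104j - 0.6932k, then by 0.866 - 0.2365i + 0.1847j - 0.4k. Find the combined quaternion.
-0.2262 + 0.4187i + 0.2315j - 0.8485k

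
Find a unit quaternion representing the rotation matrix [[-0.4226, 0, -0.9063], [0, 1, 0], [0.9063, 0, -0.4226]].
0.5373 - 0.8434j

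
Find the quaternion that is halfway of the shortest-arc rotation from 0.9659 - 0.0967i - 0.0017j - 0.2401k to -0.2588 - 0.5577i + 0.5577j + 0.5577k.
0.7507 + 0.2826i - 0.3429j - 0.489k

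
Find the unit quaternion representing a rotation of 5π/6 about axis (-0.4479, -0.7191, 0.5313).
0.2588 - 0.4326i - 0.6946j + 0.5132k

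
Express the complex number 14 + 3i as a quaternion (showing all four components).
14 + 3i + 0j + 0k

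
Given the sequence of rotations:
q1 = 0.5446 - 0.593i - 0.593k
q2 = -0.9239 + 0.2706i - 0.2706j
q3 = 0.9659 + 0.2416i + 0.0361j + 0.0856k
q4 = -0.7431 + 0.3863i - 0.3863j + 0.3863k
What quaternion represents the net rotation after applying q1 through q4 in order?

q2 · q1 = -0.3427 + 0.8557i + 0.0131j + 0.3874k
q3 · q2 · q1 = -0.5714 + 0.7566i - 0.0201j + 0.3171k
q4 · q3 · q2 · q1 = 0.0021 - 0.8977i + 0.4054j - 0.1719k
0.0021 - 0.8977i + 0.4054j - 0.1719k


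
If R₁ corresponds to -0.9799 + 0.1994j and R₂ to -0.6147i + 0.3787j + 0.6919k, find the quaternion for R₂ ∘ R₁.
-0.0755 + 0.4644i - 0.3711j - 0.8006k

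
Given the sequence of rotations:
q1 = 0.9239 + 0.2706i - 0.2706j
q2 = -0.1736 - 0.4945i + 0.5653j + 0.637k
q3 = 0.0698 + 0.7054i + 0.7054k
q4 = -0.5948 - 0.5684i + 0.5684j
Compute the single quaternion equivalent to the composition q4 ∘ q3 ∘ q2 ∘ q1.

q2 · q1 = 0.1264 - 0.3315i + 0.7416j + 0.5694k
q3 · q2 · q1 = -0.159 - 0.4571i - 0.5837j + 0.652k
q4 · q3 · q2 · q1 = 0.1665 + 0.7329i + 0.6274j + 0.2038k
0.1665 + 0.7329i + 0.6274j + 0.2038k


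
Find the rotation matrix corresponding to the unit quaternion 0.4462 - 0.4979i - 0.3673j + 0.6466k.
[[-0.106, -0.2113, -0.9717], [0.9428, -0.332, -0.0307], [-0.3161, -0.9193, 0.2344]]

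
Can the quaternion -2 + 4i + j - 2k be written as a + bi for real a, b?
No. The quaternion -2 + 4i + j - 2k has j-coefficient y = 1 and k-coefficient z = -2, not both zero, so it does not lie in the complex subalgebra spanned by 1 and i.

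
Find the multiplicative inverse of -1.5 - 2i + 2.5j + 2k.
-0.0909 + 0.1212i - 0.1515j - 0.1212k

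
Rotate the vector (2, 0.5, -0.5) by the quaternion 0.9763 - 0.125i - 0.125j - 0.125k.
(2.119, -0.095, -0.025)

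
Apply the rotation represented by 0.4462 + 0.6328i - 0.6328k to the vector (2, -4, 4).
(-5.064, -0.981, -3.064)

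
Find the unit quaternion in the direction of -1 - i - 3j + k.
-0.2887 - 0.2887i - 0.866j + 0.2887k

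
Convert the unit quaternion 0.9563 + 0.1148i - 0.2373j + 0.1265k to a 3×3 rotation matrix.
[[0.8554, -0.2964, -0.4248], [0.1875, 0.9416, -0.2796], [0.4829, 0.1595, 0.861]]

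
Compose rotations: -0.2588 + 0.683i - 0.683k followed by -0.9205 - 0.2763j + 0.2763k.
0.4269 - 0.44i + 0.2602j + 0.7459k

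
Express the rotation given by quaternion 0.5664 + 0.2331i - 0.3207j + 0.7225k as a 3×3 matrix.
[[-0.2497, -0.968, -0.0265], [0.6689, -0.1527, -0.7275], [0.7001, -0.1994, 0.6856]]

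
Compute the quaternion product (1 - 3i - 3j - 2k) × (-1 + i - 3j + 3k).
-1 - 11i + 7j + 17k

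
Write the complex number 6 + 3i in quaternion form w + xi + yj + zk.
6 + 3i + 0j + 0k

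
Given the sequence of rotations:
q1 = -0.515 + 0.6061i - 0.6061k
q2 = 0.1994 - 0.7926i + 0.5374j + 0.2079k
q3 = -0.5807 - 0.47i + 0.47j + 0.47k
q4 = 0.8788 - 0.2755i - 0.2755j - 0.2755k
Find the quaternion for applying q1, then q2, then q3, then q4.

q2 · q1 = 0.5037 + 0.2033i - 0.6311j - 0.5536k
q3 · q2 · q1 = 0.3599 - 0.3184i + 0.4386j + 0.7593k
q4 · q3 · q2 · q1 = 0.5586 - 0.4673i + 0.5832j + 0.3596k
0.5586 - 0.4673i + 0.5832j + 0.3596k


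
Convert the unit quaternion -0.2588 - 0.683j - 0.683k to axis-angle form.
axis = (0, -√2/2, -√2/2), θ = 7π/6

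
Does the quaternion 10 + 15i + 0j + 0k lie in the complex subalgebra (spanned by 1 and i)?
Yes. The quaternion 10 + 15i has j- and k-coefficients y = z = 0, so it lies in the complex subalgebra spanned by 1 and i.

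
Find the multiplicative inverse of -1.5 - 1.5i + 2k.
-0.1765 + 0.1765i - 0.2353k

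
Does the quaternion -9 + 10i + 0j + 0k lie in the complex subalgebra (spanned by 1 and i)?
Yes. The quaternion -9 + 10i has j- and k-coefficients y = z = 0, so it lies in the complex subalgebra spanned by 1 and i.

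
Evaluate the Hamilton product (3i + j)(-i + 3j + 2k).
2i - 6j + 10k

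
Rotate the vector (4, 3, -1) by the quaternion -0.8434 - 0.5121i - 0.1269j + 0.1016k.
(4.583, 2.089, 0.798)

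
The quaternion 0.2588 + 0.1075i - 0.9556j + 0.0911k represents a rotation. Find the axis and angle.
axis = (0.1113, -0.9893, 0.0943), θ = 5π/6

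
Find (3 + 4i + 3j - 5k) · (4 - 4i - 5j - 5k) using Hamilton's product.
18 - 36i + 37j - 43k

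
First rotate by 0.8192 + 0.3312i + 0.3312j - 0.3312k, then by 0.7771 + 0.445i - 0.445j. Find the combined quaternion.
0.6366 + 0.7693i + 0.0402j + 0.0374k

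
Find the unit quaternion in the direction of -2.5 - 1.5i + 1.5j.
-0.7625 - 0.4575i + 0.4575j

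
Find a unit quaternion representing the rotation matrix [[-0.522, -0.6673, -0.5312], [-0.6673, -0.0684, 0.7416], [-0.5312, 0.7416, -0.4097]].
-0.4889i + 0.6825j + 0.5433k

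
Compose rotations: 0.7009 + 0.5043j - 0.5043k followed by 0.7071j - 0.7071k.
-0.7132 + 0.4956j - 0.4956k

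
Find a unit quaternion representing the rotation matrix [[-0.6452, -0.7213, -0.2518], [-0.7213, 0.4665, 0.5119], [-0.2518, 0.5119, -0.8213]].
-0.4212i + 0.8563j + 0.2989k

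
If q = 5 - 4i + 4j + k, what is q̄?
5 + 4i - 4j - k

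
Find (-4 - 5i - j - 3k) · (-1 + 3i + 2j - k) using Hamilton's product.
18 - 21j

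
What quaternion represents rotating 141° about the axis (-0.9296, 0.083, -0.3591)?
0.3338 - 0.8763i + 0.0782j - 0.3385k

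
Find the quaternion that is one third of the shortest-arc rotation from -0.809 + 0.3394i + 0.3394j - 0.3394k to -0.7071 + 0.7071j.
-0.8093 + 0.2347i + 0.4846j - 0.2347k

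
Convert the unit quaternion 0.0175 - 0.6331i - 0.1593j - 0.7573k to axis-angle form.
axis = (-0.6332, -0.1593, -0.7574), θ = 178°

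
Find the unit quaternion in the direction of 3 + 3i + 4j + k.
0.5071 + 0.5071i + 0.6761j + 0.169k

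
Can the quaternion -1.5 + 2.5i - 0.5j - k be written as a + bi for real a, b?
No. The quaternion -1.5 + 2.5i - 0.5j - k has j-coefficient y = -0.5 and k-coefficient z = -1, not both zero, so it does not lie in the complex subalgebra spanned by 1 and i.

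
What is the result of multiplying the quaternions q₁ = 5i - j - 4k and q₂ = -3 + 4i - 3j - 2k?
-31 - 25i - 3j + k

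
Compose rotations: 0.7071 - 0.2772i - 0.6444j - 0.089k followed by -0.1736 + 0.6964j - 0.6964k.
0.264 - 0.4626i + 0.7973j - 0.2839k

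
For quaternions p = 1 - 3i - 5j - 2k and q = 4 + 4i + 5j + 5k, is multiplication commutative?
No: pq = 51 - 23i - 8j + 2k ≠ 51 + 7i - 22j - 8k = qp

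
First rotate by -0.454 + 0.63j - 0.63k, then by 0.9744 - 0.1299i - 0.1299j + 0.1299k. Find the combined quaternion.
-0.2787 + 0.059i + 0.591j - 0.7547k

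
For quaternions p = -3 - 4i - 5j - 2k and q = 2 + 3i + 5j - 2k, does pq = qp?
No: pq = 27 + 3i - 39j - 3k ≠ 27 - 37i - 11j + 7k = qp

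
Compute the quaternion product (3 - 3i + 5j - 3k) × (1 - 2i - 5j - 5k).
7 - 49i - 19j + 7k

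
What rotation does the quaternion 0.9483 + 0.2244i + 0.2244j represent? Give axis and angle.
axis = (√2/2, √2/2, 0), θ = 37°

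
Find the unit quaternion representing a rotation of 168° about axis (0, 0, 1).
0.1045 + 0.9945k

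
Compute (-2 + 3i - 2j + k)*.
-2 - 3i + 2j - k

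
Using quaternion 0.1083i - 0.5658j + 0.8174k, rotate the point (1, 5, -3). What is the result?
(-2.12, 0.854, -5.457)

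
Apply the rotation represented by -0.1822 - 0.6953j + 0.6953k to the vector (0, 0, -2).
(-0.507, 1.934, -0.066)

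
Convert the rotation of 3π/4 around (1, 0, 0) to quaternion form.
0.3827 + 0.9239i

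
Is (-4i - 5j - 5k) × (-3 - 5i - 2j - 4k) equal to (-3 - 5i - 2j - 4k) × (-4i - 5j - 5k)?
No: pq = -50 + 22i + 24j - 2k ≠ -50 + 2i + 6j + 32k = qp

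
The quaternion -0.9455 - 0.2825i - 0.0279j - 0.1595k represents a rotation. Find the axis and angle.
axis = (-0.8676, -0.0857, -0.4898), θ = 322°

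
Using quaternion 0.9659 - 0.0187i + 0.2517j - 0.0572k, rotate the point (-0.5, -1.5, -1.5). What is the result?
(-1.318, -1.44, -0.969)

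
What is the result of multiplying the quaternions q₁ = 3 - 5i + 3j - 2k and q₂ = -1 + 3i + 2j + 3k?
12 + 27i + 12j - 8k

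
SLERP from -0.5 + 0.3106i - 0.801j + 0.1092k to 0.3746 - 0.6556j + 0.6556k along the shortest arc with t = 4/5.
0.2016 + 0.0775i - 0.7713j + 0.5986k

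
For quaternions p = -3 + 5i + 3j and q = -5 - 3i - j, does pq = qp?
No: pq = 33 - 16i - 12j + 4k ≠ 33 - 16i - 12j - 4k = qp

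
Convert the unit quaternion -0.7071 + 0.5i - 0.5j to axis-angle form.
axis = (√2/2, -√2/2, 0), θ = 3π/2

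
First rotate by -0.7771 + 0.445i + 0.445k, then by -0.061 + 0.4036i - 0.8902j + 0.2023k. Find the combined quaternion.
-0.2222 - 0.7369i + 0.6022j + 0.2118k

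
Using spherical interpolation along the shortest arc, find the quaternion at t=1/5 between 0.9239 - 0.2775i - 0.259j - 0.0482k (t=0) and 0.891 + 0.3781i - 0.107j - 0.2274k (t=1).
0.9562 - 0.1469i - 0.237j - 0.0892k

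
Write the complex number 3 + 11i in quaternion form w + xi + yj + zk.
3 + 11i + 0j + 0k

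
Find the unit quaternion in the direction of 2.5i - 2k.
0.7809i - 0.6247k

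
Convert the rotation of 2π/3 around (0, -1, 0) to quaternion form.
0.5 - 0.866j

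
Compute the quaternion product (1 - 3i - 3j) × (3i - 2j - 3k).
3 + 12i - 11j + 12k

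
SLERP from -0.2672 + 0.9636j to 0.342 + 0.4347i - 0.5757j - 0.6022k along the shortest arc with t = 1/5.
-0.3015 - 0.0984i + 0.9385j + 0.1363k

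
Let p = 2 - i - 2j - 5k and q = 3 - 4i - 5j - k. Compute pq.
-13 - 34i + 3j - 20k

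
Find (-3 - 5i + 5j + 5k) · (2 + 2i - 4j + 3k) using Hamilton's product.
9 + 19i + 47j + 11k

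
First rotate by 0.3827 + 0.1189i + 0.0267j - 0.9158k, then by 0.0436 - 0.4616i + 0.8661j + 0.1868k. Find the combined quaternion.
0.2195 - 0.9696i - 0.0679j - 0.0837k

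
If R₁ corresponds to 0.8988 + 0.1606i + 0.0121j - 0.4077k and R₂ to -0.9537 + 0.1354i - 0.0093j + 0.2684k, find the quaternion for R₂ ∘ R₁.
-0.7694 - 0.0309i + 0.0784j + 0.6332k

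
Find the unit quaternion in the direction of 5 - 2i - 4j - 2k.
0.7143 - 0.2857i - 0.5714j - 0.2857k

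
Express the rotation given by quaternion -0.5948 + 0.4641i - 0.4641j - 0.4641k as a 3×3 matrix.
[[0.1384, -0.9829, 0.1213], [0.1213, 0.1384, 0.9829], [-0.9829, -0.1213, 0.1384]]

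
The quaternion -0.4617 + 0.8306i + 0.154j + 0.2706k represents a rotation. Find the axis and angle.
axis = (0.9364, 0.1736, 0.3051), θ = 235°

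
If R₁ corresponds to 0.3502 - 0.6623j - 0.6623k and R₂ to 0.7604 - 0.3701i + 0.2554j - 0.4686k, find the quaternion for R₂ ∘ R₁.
0.1251 - 0.6091i - 0.6593j - 0.4226k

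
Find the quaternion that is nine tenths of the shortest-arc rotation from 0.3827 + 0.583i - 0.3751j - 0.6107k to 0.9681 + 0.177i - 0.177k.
0.9427 + 0.2322i - 0.0437j - 0.2354k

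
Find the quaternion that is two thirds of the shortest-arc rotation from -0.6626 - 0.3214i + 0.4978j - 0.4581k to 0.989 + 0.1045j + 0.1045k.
-0.9554 - 0.12i + 0.111j - 0.2458k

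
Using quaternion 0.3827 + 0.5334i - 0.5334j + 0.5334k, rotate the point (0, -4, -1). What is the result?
(3.748, 1.53, 0.781)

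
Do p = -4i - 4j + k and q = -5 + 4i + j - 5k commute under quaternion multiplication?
No: pq = 25 + 39i + 4j + 7k ≠ 25 + i + 36j - 17k = qp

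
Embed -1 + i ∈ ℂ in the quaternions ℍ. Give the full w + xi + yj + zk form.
-1 + i + 0j + 0k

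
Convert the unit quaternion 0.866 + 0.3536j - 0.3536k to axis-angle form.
axis = (0, √2/2, -√2/2), θ = π/3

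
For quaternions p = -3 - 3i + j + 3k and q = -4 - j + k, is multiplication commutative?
No: pq = 10 + 16i + 2j - 12k ≠ 10 + 8i - 4j - 18k = qp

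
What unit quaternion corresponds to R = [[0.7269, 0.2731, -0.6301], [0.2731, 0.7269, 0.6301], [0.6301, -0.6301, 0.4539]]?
0.8526 - 0.3695i - 0.3695j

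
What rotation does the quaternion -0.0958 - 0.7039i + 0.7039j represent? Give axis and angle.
axis = (-√2/2, √2/2, 0), θ = 191°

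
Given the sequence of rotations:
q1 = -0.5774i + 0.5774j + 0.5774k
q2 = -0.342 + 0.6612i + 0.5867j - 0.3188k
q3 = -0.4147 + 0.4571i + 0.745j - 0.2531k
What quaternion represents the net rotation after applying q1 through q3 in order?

q2 · q1 = 0.2271 + 0.7203i - 0.3952j + 0.5231k
q3 · q2 · q1 = 0.0034 + 0.0948i - 0.0883j - 0.9917k
0.0034 + 0.0948i - 0.0883j - 0.9917k


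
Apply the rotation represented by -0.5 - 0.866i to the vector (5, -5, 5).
(5, -1.83, -6.83)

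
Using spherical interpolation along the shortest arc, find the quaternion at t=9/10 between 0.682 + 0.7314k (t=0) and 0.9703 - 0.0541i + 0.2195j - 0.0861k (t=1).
0.9778 - 0.0501i + 0.2033j + 0.0049k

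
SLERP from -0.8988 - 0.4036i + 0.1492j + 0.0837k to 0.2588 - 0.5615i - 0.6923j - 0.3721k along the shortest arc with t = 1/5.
-0.9001 - 0.2111i + 0.3344j + 0.183k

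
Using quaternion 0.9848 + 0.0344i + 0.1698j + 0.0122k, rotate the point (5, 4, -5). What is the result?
(2.984, 4.486, -6.08)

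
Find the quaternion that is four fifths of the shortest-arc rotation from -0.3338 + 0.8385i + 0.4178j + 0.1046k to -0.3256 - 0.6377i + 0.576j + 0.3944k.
0.2042 + 0.8242i - 0.4103j - 0.3326k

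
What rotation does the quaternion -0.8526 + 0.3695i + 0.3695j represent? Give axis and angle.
axis = (√2/2, √2/2, 0), θ = 297°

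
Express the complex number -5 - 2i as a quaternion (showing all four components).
-5 - 2i + 0j + 0k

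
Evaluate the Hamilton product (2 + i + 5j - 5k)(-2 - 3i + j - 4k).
-26 - 23i + 11j + 18k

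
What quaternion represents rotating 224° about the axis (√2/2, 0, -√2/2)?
-0.3746 + 0.6556i - 0.6556k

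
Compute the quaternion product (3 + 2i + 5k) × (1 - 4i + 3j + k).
6 - 25i - 13j + 14k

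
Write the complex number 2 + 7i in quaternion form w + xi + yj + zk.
2 + 7i + 0j + 0k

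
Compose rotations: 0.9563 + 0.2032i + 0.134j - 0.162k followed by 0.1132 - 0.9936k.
-0.0527 + 0.1561i - 0.1867j - 0.9685k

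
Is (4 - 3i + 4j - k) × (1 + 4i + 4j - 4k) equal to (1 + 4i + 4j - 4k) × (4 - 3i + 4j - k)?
No: pq = -4 + i + 4j - 45k ≠ -4 + 25i + 36j + 11k = qp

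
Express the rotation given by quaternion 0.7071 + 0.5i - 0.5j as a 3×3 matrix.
[[0.5, -0.5, -0.7071], [-0.5, 0.5, -0.7071], [0.7071, 0.7071, 0]]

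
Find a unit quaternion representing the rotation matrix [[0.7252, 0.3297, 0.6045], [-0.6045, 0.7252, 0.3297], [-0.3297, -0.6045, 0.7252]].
0.891 - 0.2621i + 0.2621j - 0.2621k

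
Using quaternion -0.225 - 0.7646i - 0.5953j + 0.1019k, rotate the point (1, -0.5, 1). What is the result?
(-0.096, 0.494, -1.413)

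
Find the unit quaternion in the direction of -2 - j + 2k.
-0.6667 - 0.3333j + 0.6667k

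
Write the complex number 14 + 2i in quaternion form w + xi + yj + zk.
14 + 2i + 0j + 0k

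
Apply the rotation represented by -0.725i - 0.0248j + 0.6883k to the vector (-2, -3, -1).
(0.788, 2.959, 2.151)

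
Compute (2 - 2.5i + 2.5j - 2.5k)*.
2 + 2.5i - 2.5j + 2.5k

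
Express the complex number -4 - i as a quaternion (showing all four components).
-4 - i + 0j + 0k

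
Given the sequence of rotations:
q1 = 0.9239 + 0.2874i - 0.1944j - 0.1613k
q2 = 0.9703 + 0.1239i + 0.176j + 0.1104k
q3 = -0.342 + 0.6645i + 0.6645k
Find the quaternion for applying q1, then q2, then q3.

q2 · q1 = 0.9129 + 0.3864i + 0.0257j - 0.1292k
q3 · q2 · q1 = -0.4831 + 0.4574i + 0.3338j + 0.6679k
-0.4831 + 0.4574i + 0.3338j + 0.6679k


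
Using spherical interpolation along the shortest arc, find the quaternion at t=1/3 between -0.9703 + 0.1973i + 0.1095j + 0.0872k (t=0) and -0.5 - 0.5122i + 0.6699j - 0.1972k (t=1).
-0.9335 - 0.0585i + 0.3535j - 0.014k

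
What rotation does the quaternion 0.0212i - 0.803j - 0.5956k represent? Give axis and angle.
axis = (0.0212, -0.803, -0.5956), θ = π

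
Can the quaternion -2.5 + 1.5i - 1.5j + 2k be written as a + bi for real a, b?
No. The quaternion -2.5 + 1.5i - 1.5j + 2k has j-coefficient y = -1.5 and k-coefficient z = 2, not both zero, so it does not lie in the complex subalgebra spanned by 1 and i.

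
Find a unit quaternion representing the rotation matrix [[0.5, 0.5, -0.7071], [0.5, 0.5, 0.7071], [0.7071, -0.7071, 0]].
0.7071 - 0.5i - 0.5j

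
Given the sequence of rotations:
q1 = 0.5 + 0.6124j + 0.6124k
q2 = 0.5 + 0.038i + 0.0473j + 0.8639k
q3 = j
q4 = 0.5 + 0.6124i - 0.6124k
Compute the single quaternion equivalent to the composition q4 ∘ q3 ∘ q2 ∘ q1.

q2 · q1 = -0.308 - 0.4811i + 0.3066j + 0.7614k
q3 · q2 · q1 = -0.3066 + 0.7614i - 0.308j + 0.4811k
q4 · q3 · q2 · q1 = -0.325 + 0.0043i - 0.9149j + 0.2397k
-0.325 + 0.0043i - 0.9149j + 0.2397k


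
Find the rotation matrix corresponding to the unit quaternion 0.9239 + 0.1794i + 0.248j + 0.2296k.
[[0.7716, -0.3353, 0.5406], [0.5132, 0.8302, -0.2176], [-0.3759, 0.4454, 0.8126]]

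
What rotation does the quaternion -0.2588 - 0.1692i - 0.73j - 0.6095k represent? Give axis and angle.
axis = (-0.1752, -0.7557, -0.631), θ = 7π/6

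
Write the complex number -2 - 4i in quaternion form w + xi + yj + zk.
-2 - 4i + 0j + 0k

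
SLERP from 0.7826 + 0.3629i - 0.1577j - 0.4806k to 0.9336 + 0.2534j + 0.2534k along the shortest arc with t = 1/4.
0.9019 + 0.2924i - 0.0534j - 0.3135k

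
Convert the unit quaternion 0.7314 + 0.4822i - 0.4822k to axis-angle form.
axis = (√2/2, 0, -√2/2), θ = 86°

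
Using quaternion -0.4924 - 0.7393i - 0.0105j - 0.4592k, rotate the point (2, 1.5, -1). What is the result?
(-0.188, 0.882, 2.537)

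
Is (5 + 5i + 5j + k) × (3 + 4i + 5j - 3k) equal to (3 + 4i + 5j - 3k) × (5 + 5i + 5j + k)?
No: pq = -27 + 15i + 59j - 7k ≠ -27 + 55i + 21j - 17k = qp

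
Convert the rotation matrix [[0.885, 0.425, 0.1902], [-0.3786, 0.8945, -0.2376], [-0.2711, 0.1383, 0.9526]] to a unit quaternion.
0.9659 + 0.0973i + 0.1194j - 0.208k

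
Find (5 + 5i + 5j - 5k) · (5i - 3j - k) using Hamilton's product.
-15 + 5i - 35j - 45k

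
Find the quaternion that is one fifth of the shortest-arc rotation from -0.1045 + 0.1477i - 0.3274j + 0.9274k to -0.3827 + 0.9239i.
-0.2023 + 0.3929i - 0.2986j + 0.8459k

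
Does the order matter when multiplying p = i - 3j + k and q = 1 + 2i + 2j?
Yes: pq = 4 - i - j + 9k ≠ 4 + 3i - 5j - 7k = qp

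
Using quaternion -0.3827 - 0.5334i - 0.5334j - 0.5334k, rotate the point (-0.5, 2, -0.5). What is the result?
(-0.098, -0.845, 1.943)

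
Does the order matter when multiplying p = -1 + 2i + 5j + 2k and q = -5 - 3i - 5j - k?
Yes: pq = 38 - 2i - 24j - 4k ≠ 38 - 12i - 16j - 14k = qp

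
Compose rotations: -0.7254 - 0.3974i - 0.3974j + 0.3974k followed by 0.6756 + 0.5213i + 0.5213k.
-0.4901 - 0.4395i - 0.6828j - 0.3168k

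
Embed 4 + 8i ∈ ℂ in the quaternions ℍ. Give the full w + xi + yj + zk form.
4 + 8i + 0j + 0k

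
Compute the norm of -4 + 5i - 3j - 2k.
√54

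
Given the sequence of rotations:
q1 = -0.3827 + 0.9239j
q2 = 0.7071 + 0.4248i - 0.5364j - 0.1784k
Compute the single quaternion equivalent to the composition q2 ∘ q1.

q2 · q1 = 0.225 + 0.0023i + 0.8586j + 0.4607k
0.225 + 0.0023i + 0.8586j + 0.4607k


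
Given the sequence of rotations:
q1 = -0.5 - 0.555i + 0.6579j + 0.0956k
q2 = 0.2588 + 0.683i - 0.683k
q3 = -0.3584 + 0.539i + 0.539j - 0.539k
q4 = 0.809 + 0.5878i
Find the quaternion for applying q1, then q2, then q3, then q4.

q2 · q1 = 0.315 - 0.0358i + 0.484j + 0.8156k
q3 · q2 · q1 = 0.0851 + 0.8831i - 0.424j - 0.1819k
q4 · q3 · q2 · q1 = -0.4502 + 0.7644i - 0.2361j - 0.3964k
-0.4502 + 0.7644i - 0.2361j - 0.3964k


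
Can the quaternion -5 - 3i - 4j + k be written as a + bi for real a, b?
No. The quaternion -5 - 3i - 4j + k has j-coefficient y = -4 and k-coefficient z = 1, not both zero, so it does not lie in the complex subalgebra spanned by 1 and i.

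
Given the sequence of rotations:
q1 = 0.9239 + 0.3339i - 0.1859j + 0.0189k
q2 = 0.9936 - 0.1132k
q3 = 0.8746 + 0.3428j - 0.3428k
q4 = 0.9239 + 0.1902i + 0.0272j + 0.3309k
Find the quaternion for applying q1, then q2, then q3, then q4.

q2 · q1 = 0.9201 + 0.3107i - 0.2225j - 0.0858k
q3 · q2 · q1 = 0.8516 + 0.1661i + 0.0143j - 0.497k
q4 · q3 · q2 · q1 = 0.9193 + 0.2972i + 0.1859j - 0.1792k
0.9193 + 0.2972i + 0.1859j - 0.1792k


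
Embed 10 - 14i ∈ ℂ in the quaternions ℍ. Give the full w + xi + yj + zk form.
10 - 14i + 0j + 0k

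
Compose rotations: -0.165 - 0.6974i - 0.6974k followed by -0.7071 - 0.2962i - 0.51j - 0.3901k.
-0.362 + 0.8977i + 0.1496j + 0.2018k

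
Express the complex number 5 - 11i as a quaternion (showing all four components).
5 - 11i + 0j + 0k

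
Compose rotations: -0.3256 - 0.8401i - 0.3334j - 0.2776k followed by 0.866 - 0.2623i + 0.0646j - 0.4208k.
-0.5976 - 0.8003i - 0.0291j + 0.0383k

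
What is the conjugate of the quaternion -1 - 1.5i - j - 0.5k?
-1 + 1.5i + j + 0.5k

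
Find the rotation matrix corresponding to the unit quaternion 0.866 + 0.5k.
[[0.5, -0.866, 0], [0.866, 0.5, 0], [0, 0, 1]]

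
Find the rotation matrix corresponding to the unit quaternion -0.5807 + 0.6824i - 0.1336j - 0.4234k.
[[0.6058, -0.6741, -0.4227], [0.3094, -0.2899, 0.9057], [-0.733, -0.6794, 0.033]]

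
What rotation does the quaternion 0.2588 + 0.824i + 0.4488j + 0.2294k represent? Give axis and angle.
axis = (0.8531, 0.4646, 0.2375), θ = 5π/6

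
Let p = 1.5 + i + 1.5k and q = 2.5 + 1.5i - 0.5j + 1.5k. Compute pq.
5.5i + 5.5k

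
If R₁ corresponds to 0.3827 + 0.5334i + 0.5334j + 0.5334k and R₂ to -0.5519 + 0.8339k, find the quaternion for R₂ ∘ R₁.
-0.656 - 0.7392i + 0.1504j + 0.0248k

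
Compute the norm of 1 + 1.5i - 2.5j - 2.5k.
3.969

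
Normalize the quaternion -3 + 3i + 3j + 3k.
-0.5 + 0.5i + 0.5j + 0.5k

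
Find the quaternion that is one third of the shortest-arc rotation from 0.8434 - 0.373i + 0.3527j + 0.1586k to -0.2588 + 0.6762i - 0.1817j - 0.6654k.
0.7024 - 0.5211i + 0.3213j + 0.3632k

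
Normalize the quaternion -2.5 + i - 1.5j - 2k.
-0.6804 + 0.2722i - 0.4082j - 0.5443k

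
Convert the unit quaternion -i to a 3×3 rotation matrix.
[[1, 0, 0], [0, -1, 0], [0, 0, -1]]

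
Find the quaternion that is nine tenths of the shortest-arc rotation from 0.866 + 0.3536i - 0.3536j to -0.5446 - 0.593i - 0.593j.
0.6159 + 0.5986i + 0.5122j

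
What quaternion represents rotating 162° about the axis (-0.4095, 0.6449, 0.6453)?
0.1564 - 0.4045i + 0.637j + 0.6374k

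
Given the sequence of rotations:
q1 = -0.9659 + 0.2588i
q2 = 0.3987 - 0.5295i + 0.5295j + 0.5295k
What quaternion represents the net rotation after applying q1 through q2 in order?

q2 · q1 = -0.2481 + 0.6146i - 0.3744j - 0.6485k
-0.2481 + 0.6146i - 0.3744j - 0.6485k


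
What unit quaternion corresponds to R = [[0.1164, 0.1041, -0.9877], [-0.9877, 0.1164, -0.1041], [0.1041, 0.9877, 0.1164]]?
0.5808 + 0.47i - 0.47j - 0.47k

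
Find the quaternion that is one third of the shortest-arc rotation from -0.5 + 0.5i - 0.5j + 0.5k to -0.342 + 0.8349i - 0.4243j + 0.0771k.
-0.4637 + 0.6363i - 0.4925j + 0.3709k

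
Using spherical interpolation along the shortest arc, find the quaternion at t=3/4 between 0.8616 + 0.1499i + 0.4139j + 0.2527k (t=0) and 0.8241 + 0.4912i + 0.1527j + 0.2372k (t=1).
0.8487 + 0.4122i + 0.2227j + 0.2455k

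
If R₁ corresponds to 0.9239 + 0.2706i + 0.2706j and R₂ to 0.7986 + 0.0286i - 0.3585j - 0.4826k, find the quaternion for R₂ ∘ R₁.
0.8271 + 0.3731i - 0.2457j - 0.3411k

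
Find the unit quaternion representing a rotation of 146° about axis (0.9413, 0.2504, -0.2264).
0.2924 + 0.9002i + 0.2395j - 0.2165k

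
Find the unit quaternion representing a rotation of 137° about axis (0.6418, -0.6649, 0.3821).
0.3665 + 0.5971i - 0.6186j + 0.3555k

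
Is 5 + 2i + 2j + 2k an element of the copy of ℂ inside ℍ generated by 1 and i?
No. The quaternion 5 + 2i + 2j + 2k has j-coefficient y = 2 and k-coefficient z = 2, not both zero, so it does not lie in the complex subalgebra spanned by 1 and i.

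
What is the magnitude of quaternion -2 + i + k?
√6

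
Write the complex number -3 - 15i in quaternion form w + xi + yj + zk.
-3 - 15i + 0j + 0k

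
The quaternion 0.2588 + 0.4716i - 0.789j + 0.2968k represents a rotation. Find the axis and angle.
axis = (0.4882, -0.8168, 0.3073), θ = 5π/6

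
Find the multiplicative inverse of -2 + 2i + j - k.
-0.2 - 0.2i - 0.1j + 0.1k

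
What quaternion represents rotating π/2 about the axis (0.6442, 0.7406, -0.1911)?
0.7071 + 0.4555i + 0.5237j - 0.1351k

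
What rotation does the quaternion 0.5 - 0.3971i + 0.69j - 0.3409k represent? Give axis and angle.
axis = (-0.4585, 0.7967, -0.3936), θ = 2π/3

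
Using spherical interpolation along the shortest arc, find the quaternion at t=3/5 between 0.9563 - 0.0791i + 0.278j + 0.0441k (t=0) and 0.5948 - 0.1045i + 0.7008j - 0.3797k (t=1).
0.7889 - 0.1003i + 0.5642j - 0.2219k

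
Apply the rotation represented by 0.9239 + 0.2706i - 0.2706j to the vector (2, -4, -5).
(4.793, -1.207, -4.536)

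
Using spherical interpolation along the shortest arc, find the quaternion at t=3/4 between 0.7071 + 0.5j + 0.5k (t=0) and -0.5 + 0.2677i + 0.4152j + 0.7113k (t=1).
-0.1946 + 0.2332i + 0.5322j + 0.7902k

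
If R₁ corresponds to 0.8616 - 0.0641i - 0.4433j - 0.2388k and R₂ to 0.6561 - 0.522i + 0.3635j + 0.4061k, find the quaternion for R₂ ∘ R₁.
0.79 - 0.3986i - 0.1283j + 0.4479k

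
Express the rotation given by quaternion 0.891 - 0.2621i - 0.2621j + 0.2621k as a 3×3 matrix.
[[0.7252, -0.3297, -0.6045], [0.6045, 0.7252, 0.3297], [0.3297, -0.6045, 0.7252]]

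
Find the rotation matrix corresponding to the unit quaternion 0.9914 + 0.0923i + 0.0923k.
[[0.983, -0.183, 0.017], [0.183, 0.9659, -0.183], [0.017, 0.183, 0.983]]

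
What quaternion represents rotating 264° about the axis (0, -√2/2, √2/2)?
-0.6691 - 0.5255j + 0.5255k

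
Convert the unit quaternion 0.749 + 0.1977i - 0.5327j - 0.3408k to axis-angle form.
axis = (0.2984, -0.804, -0.5144), θ = 83°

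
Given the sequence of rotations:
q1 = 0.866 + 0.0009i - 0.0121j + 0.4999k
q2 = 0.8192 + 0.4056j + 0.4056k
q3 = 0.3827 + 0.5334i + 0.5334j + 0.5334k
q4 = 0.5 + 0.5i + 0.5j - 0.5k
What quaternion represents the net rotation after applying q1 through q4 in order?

q2 · q1 = 0.5116 + 0.2084i + 0.3417j + 0.7604k
q3 · q2 · q1 = -0.5032 + 0.576i + 0.1092j + 0.635k
q4 · q3 · q2 · q1 = -0.2767 + 0.4085i - 0.8025j + 0.3357k
-0.2767 + 0.4085i - 0.8025j + 0.3357k


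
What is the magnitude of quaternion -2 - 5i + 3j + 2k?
√42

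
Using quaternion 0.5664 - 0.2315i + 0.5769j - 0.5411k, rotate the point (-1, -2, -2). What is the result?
(-2.249, 0.99, 1.722)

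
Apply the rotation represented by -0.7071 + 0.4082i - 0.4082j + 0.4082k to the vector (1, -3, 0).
(-0.399, -1.911, 2.488)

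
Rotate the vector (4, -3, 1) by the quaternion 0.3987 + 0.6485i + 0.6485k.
(3.028, 3.598, 1.972)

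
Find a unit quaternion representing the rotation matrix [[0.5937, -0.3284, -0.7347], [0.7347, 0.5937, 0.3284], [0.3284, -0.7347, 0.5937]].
0.8338 - 0.3187i - 0.3187j + 0.3187k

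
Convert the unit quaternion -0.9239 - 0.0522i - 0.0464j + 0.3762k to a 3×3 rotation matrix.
[[0.7126, 0.7, 0.0465], [-0.6903, 0.7115, -0.1314], [-0.125, 0.0615, 0.9902]]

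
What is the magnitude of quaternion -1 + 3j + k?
√11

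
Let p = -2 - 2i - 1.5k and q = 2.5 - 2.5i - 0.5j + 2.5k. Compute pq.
-6.25 - 0.75i + 9.75j - 7.75k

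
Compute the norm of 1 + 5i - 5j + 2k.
√55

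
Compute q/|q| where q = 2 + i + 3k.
0.5345 + 0.2673i + 0.8018k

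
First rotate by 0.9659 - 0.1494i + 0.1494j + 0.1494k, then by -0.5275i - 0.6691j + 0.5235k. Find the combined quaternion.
-0.0571 - 0.6877i - 0.6457j + 0.3269k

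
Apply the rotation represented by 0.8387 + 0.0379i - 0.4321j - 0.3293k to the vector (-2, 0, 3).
(-3.069, 1.833, 0.471)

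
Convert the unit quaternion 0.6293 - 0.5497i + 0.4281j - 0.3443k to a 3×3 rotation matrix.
[[0.3964, -0.0373, 0.9173], [-0.904, 0.1586, 0.3971], [-0.1603, -0.9866, 0.0291]]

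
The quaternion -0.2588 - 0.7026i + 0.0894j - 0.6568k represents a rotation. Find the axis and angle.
axis = (-0.7274, 0.0926, -0.68), θ = 7π/6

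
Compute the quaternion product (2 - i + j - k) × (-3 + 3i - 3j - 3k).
-3 + 3i - 15j - 3k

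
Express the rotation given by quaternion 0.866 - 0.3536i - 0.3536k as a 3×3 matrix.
[[0.7499, 0.6124, 0.2501], [-0.6124, 0.4999, 0.6124], [0.2501, -0.6124, 0.7499]]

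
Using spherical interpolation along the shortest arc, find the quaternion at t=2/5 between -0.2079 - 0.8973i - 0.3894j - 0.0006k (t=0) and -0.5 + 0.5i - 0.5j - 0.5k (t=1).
0.1138 - 0.9553i - 0.0244j + 0.2717k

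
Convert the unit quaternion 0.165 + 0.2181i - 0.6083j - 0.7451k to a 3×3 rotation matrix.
[[-0.8504, -0.0195, -0.5258], [-0.5112, -0.2055, 0.8345], [-0.1243, 0.9785, 0.1648]]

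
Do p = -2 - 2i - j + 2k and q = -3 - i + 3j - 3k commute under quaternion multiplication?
No: pq = 13 + 5i - 11j - 7k ≠ 13 + 11i + 5j + 7k = qp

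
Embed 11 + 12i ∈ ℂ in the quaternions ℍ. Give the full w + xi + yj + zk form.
11 + 12i + 0j + 0k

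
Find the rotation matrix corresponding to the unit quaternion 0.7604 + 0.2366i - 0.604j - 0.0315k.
[[0.2684, -0.2379, -0.9335], [-0.3337, 0.8861, -0.3218], [0.9037, 0.3979, 0.1584]]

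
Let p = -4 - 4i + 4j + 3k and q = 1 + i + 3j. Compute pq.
-12 - 17i - 5j - 13k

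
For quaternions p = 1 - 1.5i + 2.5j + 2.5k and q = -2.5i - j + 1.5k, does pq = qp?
No: pq = -5 + 3.75i - 5j + 9.25k ≠ -5 - 8.75i + 3j - 6.25k = qp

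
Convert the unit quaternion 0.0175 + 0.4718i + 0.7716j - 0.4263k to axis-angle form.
axis = (0.4719, 0.7717, -0.4264), θ = 178°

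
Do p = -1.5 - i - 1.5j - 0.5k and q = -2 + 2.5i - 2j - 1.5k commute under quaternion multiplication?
No: pq = 1.75 - 0.5i + 3.25j + 9k ≠ 1.75 - 3i + 8.75j - 2.5k = qp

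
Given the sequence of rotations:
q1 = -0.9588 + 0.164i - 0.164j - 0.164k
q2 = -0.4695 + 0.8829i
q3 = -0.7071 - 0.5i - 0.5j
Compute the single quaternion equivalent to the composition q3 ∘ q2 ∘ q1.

q2 · q1 = 0.3054 - 0.9235i + 0.2218j - 0.0678k
q3 · q2 · q1 = -0.5668 + 0.5342i - 0.3434j - 0.5247k
-0.5668 + 0.5342i - 0.3434j - 0.5247k


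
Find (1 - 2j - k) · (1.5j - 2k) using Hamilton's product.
1 + 5.5i + 1.5j - 2k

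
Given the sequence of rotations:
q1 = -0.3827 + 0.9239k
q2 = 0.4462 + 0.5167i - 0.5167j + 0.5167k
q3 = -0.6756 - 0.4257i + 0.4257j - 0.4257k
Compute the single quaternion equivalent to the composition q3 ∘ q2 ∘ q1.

q2 · q1 = -0.6481 - 0.6751i - 0.2796j + 0.2145k
q3 · q2 · q1 = 0.3608 + 0.7043i + 0.2917j + 0.5374k
0.3608 + 0.7043i + 0.2917j + 0.5374k


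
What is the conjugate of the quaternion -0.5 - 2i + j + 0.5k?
-0.5 + 2i - j - 0.5k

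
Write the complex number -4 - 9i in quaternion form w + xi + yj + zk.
-4 - 9i + 0j + 0k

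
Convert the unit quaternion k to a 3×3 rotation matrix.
[[-1, 0, 0], [0, -1, 0], [0, 0, 1]]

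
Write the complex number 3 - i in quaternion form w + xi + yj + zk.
3 - i + 0j + 0k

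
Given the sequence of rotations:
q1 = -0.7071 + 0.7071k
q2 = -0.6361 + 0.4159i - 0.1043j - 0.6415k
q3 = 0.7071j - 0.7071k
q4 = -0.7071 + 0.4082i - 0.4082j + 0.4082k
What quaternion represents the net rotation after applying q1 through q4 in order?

q2 · q1 = 0.9034 - 0.3678i - 0.2203j + 0.0038k
q3 · q2 · q1 = 0.1585 - 0.1531i + 0.8989j - 0.3787k
q4 · q3 · q2 · q1 = 0.4719 - 0.0394i - 0.6082j + 0.6369k
0.4719 - 0.0394i - 0.6082j + 0.6369k


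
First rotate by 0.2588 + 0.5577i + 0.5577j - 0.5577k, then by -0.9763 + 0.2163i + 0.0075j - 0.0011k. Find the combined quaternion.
-0.3781 - 0.4921i - 0.4225j + 0.6606k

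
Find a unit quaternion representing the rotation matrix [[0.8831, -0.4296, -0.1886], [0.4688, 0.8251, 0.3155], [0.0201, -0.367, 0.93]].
0.9537 - 0.1789i - 0.0547j + 0.2355k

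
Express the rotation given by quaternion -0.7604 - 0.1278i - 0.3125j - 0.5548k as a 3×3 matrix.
[[0.1891, -0.7639, 0.6171], [0.9236, 0.3517, 0.1524], [-0.3334, 0.5411, 0.772]]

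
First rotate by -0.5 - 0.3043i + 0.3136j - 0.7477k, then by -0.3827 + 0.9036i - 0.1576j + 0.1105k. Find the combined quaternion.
0.5984 - 0.2522i + 0.6008j + 0.4663k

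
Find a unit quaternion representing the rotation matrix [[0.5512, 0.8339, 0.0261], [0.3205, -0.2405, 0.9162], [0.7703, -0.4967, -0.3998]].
-0.4772 + 0.7402i + 0.3899j + 0.269k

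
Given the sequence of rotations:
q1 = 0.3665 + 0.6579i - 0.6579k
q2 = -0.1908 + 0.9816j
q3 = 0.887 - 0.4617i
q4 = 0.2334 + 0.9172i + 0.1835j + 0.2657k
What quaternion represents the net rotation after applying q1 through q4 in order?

q2 · q1 = -0.0699 - 0.7713i + 0.3598j - 0.5203k
q3 · q2 · q1 = -0.4181 - 0.6519i + 0.0789j - 0.6276k
q4 · q3 · q2 · q1 = 0.6526 - 0.6718i + 0.3441j - 0.0656k
0.6526 - 0.6718i + 0.3441j - 0.0656k


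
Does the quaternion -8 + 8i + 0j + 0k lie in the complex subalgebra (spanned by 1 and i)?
Yes. The quaternion -8 + 8i has j- and k-coefficients y = z = 0, so it lies in the complex subalgebra spanned by 1 and i.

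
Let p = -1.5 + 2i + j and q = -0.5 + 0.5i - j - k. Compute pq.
0.75 - 2.75i + 3j - k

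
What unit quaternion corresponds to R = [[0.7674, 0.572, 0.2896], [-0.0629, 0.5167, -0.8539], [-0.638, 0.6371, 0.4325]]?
0.8241 + 0.4523i + 0.2814j - 0.1926k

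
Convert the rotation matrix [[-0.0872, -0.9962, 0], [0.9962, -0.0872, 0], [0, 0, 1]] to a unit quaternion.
0.6756 + 0.7373k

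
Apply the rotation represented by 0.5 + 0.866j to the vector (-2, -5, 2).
(2.732, -5, 0.732)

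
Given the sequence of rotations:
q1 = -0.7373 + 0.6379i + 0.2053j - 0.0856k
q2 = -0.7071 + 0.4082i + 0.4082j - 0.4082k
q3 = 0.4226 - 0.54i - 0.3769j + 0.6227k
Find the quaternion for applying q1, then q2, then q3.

q2 · q1 = 0.1422 - 0.7032i - 0.6716j + 0.1849k
q3 · q2 · q1 = -0.6879 - 0.0254i - 0.6754j + 0.2643k
-0.6879 - 0.0254i - 0.6754j + 0.2643k


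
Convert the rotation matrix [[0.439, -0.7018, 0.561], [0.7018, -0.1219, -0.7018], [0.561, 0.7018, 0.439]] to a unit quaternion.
0.6626 + 0.5296i + 0.5296k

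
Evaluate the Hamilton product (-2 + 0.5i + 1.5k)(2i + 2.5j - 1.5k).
1.25 - 7.75i - 1.25j + 4.25k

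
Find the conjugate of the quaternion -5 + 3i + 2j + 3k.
-5 - 3i - 2j - 3k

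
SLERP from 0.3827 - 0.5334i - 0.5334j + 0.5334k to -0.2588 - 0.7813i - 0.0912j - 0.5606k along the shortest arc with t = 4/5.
-0.1284 - 0.889i - 0.2436j - 0.3659k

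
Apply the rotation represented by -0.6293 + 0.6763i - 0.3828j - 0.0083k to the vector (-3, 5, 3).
(-3.35, 4.52, -3.369)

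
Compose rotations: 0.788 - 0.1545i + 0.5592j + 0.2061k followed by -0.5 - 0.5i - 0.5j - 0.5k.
-0.0886 - 0.1402i - 0.4933j - 0.8539k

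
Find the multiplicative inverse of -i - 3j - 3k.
0.0526i + 0.1579j + 0.1579k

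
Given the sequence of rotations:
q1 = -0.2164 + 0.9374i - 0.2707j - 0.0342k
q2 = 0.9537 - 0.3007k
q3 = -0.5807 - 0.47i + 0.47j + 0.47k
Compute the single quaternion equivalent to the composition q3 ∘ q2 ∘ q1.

q2 · q1 = -0.2167 + 0.8126i - 0.54j + 0.0325k
q3 · q2 · q1 = 0.7463 - 0.101i + 0.6089j - 0.2488k
0.7463 - 0.101i + 0.6089j - 0.2488k


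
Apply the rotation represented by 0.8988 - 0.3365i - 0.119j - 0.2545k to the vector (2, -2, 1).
(0.566, -1.377, 2.604)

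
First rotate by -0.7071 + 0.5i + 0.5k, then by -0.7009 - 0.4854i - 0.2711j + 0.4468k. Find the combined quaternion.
0.5149 - 0.1428i + 0.6578j - 0.5308k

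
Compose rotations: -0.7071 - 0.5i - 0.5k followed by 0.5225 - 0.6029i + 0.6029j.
-0.6709 - 0.1364i - 0.7278j + 0.0402k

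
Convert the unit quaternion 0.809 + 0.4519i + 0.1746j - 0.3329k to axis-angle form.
axis = (0.7688, 0.297, -0.5663), θ = 72°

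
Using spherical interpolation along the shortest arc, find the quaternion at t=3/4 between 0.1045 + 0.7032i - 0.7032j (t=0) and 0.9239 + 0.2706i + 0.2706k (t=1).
0.8243 + 0.4623i - 0.2309j + 0.2314k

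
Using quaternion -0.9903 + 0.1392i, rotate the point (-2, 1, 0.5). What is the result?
(-2, 1.099, 0.205)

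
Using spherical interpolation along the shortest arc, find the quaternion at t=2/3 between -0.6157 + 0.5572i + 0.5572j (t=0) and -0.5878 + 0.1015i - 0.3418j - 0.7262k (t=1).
-0.7439 + 0.3286i - 0.0263j - 0.5814k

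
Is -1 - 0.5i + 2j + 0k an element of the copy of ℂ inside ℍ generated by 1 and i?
No. The quaternion -1 - 0.5i + 2j has j-coefficient y = 2 and k-coefficient z = 0, not both zero, so it does not lie in the complex subalgebra spanned by 1 and i.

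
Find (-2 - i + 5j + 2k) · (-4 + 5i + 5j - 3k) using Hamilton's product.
-6 - 31i - 23j - 32k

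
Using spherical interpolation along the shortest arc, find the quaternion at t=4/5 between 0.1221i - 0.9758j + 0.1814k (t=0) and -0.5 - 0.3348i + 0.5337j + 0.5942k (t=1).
0.4324 + 0.3194i - 0.7005j - 0.4694k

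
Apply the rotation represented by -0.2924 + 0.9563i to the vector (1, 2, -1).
(1, -2.217, -0.289)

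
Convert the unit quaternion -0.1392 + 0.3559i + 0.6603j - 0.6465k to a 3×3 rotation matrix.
[[-0.7079, 0.29, -0.644], [0.65, -0.0893, -0.7547], [-0.2764, -0.9529, -0.1253]]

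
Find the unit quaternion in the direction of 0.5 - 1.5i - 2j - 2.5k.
0.14 - 0.4201i - 0.5601j - 0.7001k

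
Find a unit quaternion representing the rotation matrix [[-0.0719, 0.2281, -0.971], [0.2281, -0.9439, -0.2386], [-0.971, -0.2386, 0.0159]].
-0.6812i - 0.1674j + 0.7127k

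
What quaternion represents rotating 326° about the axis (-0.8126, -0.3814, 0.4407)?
-0.9563 - 0.2376i - 0.1115j + 0.1288k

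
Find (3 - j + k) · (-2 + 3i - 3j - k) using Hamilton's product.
-8 + 13i - 4j - 2k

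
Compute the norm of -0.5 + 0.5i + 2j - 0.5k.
2.179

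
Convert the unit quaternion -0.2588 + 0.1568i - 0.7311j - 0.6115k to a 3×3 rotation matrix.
[[-0.8169, -0.5458, 0.1867], [0.0872, 0.203, 0.9753], [-0.5702, 0.813, -0.1182]]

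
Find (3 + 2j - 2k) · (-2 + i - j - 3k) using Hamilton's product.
-10 - 5i - 9j - 7k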